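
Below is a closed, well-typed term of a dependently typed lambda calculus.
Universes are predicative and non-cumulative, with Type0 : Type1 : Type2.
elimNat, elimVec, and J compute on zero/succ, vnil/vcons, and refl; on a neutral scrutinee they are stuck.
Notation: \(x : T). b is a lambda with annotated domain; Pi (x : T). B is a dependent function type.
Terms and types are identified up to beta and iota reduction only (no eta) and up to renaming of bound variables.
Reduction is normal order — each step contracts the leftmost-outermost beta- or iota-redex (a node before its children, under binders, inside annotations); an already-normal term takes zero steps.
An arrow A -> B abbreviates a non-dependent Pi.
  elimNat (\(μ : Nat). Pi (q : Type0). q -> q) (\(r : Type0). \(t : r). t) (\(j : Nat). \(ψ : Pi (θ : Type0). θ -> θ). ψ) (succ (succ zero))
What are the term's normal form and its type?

resulting normal form:
  \(μ : Type0). \(q : μ). q
inferred type:
  Pi (μ : Type0). μ -> μ


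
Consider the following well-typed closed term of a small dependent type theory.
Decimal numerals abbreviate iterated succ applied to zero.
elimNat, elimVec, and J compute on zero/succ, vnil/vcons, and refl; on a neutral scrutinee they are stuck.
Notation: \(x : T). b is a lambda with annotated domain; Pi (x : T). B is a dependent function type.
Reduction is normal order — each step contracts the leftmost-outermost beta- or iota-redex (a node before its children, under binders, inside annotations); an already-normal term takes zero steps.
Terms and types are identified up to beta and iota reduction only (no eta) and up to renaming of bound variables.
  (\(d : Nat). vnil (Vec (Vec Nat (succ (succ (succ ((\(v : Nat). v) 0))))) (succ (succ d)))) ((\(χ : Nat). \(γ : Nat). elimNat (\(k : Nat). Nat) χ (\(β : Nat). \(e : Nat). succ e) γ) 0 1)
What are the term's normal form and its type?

normal form:
  vnil (Vec (Vec Nat 3) 3)
the term's type:
  Vec (Vec (Vec Nat 3) 3) 0
observation: contracting a beta-redex first, the term normalizes in 8 steps.


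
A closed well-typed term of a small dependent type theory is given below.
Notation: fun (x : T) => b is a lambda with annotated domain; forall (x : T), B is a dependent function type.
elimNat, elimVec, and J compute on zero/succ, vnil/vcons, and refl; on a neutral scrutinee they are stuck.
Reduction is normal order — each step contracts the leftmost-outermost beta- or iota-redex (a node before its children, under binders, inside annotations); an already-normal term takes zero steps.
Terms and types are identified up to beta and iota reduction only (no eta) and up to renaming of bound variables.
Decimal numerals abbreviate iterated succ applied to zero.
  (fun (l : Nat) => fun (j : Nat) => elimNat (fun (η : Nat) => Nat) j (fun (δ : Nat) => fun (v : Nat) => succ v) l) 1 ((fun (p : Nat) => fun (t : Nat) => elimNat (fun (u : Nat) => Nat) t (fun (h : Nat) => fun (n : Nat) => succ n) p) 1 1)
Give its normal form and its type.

normal form:
  3
inferred type:
  Nat


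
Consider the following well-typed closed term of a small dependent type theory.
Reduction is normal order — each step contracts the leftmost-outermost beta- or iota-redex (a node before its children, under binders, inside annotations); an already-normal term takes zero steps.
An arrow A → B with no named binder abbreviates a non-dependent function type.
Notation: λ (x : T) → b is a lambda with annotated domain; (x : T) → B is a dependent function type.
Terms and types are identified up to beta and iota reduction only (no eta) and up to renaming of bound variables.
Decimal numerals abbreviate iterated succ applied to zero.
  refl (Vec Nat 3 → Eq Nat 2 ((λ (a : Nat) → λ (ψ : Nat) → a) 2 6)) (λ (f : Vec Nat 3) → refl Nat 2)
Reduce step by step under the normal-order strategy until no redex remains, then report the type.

normal-order reduction:
  refl (Vec Nat 3 → Eq Nat 2 ((λ (a : Nat) → λ (ψ : Nat) → a) 2 6)) (λ (f : Vec Nat 3) → refl Nat 2)
  ~> refl (Vec Nat 3 → Eq Nat 2 ((λ (a : Nat) → 2) 6)) (λ (ψ : Vec Nat 3) → refl Nat 2)
  ~> refl (Vec Nat 3 → Eq Nat 2 2) (λ (a : Vec Nat 3) → refl Nat 2)
inferred type:
  Eq (Vec Nat 3 → Eq Nat 2 2) (λ (a : Vec Nat 3) → refl Nat 2) (λ (ψ : Vec Nat 3) → refl Nat 2)


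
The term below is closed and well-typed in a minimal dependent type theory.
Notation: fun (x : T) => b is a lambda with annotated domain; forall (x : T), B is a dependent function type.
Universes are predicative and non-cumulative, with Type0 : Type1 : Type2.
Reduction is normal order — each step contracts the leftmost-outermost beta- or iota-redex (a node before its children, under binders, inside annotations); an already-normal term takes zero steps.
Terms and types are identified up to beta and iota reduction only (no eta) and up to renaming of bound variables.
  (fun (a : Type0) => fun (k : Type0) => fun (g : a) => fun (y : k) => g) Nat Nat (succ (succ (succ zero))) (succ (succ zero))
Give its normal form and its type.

resulting normal form:
  succ (succ (succ zero))
inferred type:
  Nat


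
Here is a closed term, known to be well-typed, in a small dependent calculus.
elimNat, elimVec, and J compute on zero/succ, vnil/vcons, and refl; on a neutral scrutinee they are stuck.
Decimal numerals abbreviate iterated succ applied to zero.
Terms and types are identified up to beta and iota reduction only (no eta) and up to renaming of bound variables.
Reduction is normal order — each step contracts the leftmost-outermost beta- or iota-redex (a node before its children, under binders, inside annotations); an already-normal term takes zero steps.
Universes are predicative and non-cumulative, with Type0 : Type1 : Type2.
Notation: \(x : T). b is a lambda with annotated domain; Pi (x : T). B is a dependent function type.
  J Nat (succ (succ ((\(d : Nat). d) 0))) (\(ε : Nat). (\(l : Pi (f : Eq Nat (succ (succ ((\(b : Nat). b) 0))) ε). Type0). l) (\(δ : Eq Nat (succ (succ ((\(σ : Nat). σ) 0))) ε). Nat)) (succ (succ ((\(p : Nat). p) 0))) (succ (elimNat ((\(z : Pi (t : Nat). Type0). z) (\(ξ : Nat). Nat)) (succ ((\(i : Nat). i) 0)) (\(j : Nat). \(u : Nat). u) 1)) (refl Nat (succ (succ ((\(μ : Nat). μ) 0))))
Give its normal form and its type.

reduced normal form:
  2
the term's type:
  Nat


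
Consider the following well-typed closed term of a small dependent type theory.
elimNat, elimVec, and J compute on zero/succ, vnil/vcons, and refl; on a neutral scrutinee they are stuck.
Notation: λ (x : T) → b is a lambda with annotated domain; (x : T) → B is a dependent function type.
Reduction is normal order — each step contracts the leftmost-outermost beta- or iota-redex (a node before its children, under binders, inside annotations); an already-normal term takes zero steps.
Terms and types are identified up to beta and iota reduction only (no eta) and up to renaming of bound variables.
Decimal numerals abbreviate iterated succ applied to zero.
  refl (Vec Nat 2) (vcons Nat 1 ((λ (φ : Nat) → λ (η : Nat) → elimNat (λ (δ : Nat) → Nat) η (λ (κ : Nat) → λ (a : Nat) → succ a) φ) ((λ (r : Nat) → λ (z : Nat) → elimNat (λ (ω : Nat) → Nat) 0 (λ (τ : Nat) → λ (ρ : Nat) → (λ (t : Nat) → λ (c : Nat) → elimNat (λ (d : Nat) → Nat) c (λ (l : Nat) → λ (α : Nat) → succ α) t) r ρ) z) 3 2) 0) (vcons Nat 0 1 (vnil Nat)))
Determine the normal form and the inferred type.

normal form:
  refl (Vec Nat 2) (vcons Nat 1 6 (vcons Nat 0 1 (vnil Nat)))
inferred type:
  Eq (Vec Nat 2) (vcons Nat 1 6 (vcons Nat 0 1 (vnil Nat))) (vcons Nat 1 6 (vcons Nat 0 1 (vnil Nat)))


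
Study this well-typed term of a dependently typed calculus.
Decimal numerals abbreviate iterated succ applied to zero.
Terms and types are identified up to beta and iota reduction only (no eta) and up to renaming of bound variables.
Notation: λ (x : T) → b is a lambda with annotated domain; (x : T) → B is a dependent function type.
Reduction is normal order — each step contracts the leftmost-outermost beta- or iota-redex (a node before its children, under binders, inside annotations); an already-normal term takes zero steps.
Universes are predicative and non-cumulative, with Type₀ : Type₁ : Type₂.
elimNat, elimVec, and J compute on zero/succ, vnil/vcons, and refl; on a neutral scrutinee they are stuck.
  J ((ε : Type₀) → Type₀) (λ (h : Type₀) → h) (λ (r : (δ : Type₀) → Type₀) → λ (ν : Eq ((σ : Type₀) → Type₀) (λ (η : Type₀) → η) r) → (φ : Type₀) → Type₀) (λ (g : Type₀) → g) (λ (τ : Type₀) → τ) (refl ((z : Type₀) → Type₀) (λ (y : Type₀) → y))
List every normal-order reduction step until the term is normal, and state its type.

reduction (normal order):
  J ((ε : Type₀) → Type₀) (λ (h : Type₀) → h) (λ (r : (δ : Type₀) → Type₀) → λ (ν : Eq ((σ : Type₀) → Type₀) (λ (η : Type₀) → η) r) → (φ : Type₀) → Type₀) (λ (g : Type₀) → g) (λ (τ : Type₀) → τ) (refl ((z : Type₀) → Type₀) (λ (y : Type₀) → y))
  ~> λ (ε : Type₀) → ε
type:
  (ε : Type₀) → Type₀


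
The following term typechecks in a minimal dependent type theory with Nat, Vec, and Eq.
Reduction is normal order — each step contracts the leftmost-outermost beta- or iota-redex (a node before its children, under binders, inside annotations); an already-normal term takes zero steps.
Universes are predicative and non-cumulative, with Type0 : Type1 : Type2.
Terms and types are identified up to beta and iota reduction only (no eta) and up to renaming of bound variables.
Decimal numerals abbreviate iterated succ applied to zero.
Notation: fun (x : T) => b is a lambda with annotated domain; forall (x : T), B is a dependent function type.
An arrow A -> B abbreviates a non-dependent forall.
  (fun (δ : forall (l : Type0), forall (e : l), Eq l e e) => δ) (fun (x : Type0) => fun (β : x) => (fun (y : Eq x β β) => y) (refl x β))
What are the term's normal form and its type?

reduced normal form:
  fun (δ : Type0) => fun (l : δ) => refl δ l
the term's type:
  forall (δ : Type0), forall (l : δ), Eq δ l l
observation: reduction starts at a beta-redex, and 2 normal-order steps reach the normal form.


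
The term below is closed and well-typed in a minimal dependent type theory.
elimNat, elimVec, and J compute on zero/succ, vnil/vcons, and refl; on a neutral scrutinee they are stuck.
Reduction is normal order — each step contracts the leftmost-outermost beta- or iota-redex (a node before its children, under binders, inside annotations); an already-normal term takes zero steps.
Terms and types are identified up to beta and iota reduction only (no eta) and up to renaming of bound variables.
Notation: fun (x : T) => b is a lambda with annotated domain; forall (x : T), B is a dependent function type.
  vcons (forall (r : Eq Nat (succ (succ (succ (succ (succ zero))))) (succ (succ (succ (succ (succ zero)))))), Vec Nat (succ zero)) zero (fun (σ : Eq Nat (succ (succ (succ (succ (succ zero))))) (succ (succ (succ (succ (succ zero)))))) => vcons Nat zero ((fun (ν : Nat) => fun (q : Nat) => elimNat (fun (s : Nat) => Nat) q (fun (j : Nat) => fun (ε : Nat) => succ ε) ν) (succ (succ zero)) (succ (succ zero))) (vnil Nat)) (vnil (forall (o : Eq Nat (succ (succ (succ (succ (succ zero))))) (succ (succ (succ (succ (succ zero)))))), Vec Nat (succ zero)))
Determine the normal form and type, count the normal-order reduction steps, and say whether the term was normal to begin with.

normal form:
  vcons (forall (r : Eq Nat (succ (succ (succ (succ (succ zero))))) (succ (succ (succ (succ (succ zero)))))), Vec Nat (succ zero)) zero (fun (σ : Eq Nat (succ (succ (succ (succ (succ zero))))) (succ (succ (succ (succ (succ zero)))))) => vcons Nat zero (succ (succ (succ (succ zero)))) (vnil Nat)) (vnil (forall (ν : Eq Nat (succ (succ (succ (succ (succ zero))))) (succ (succ (succ (succ (succ zero)))))), Vec Nat (succ zero)))
inferred type:
  Vec (forall (r : Eq Nat (succ (succ (succ (succ (succ zero))))) (succ (succ (succ (succ (succ zero)))))), Vec Nat (succ zero)) (succ zero)
reduction steps (normal order): 9
already normal: no
first contracted redex: a beta-redex


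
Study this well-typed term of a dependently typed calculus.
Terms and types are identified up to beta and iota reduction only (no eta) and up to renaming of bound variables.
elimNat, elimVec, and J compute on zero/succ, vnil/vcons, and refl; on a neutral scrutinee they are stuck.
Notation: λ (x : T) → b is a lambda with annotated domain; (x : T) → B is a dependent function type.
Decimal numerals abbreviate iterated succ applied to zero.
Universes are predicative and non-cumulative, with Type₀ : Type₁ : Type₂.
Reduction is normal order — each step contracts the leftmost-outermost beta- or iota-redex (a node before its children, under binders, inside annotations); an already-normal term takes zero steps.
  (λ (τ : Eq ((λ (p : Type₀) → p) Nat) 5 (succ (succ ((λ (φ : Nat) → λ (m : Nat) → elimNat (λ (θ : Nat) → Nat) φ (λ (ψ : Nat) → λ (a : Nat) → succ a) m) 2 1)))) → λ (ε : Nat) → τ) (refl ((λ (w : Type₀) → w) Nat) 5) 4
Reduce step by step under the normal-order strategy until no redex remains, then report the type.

normal-order reduction:
  (λ (τ : Eq ((λ (p : Type₀) → p) Nat) 5 (succ (succ ((λ (φ : Nat) → λ (m : Nat) → elimNat (λ (θ : Nat) → Nat) φ (λ (ψ : Nat) → λ (a : Nat) → succ a) m) 2 1)))) → λ (ε : Nat) → τ) (refl ((λ (w : Type₀) → w) Nat) 5) 4
  ~> (λ (τ : Nat) → refl ((λ (p : Type₀) → p) Nat) 5) 4
  ~> refl ((λ (τ : Type₀) → τ) Nat) 5
  ~> refl Nat 5
type:
  Eq Nat 5 5


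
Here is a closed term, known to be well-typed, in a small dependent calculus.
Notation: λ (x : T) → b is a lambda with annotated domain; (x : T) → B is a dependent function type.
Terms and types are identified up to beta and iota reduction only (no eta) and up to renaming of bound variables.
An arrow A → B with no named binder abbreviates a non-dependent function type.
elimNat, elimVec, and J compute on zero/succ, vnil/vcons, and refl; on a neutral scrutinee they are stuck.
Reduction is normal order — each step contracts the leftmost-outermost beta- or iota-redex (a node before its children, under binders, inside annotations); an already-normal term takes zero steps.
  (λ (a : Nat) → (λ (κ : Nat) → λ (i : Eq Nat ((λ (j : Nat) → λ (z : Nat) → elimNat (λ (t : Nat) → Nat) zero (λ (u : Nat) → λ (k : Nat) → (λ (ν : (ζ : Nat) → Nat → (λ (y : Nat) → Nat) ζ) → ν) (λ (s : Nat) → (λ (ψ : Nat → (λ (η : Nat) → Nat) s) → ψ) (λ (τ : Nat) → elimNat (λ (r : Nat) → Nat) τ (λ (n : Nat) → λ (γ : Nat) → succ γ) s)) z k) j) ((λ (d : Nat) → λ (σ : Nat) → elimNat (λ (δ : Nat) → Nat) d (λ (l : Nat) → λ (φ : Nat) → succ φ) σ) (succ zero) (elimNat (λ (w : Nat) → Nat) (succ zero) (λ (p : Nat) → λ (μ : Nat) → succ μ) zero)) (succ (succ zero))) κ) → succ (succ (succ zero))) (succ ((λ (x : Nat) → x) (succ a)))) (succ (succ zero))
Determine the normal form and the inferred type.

normal form:
  λ (a : Eq Nat (succ (succ (succ (succ zero)))) (succ (succ (succ (succ zero))))) → succ (succ (succ zero))
the term's type:
  Eq Nat (succ (succ (succ (succ zero)))) (succ (succ (succ (succ zero)))) → Nat


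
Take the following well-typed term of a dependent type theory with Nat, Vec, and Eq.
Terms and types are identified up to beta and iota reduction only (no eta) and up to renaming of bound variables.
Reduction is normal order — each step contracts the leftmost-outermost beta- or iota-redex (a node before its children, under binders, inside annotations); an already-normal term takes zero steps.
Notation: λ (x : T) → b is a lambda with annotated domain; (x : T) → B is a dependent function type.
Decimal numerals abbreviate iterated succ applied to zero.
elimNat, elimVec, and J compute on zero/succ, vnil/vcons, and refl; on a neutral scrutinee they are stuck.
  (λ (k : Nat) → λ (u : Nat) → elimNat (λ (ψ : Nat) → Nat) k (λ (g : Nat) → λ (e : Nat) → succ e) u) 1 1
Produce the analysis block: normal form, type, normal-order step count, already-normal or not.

reduced normal form:
  2
inferred type:
  Nat
reduction steps (normal order): 6
started in normal form: no
first contracted redex: a beta-redex


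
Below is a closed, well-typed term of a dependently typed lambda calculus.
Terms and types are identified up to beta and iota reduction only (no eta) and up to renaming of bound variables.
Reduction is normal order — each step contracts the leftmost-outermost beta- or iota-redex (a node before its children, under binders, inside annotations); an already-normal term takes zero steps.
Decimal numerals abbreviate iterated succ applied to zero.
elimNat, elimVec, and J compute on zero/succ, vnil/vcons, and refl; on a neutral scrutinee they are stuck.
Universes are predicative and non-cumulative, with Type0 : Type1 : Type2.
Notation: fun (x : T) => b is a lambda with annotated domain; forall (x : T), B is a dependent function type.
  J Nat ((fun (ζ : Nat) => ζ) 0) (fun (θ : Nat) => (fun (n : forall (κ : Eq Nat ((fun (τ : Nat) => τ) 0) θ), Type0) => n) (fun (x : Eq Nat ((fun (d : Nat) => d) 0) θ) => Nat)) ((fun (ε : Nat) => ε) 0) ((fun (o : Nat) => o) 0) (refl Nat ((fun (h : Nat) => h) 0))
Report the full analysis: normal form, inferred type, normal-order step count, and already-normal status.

normal form:
  0
type:
  Nat
reduction steps (normal order): 2
term was already normal: no
first contracted redex: a J iota-redex


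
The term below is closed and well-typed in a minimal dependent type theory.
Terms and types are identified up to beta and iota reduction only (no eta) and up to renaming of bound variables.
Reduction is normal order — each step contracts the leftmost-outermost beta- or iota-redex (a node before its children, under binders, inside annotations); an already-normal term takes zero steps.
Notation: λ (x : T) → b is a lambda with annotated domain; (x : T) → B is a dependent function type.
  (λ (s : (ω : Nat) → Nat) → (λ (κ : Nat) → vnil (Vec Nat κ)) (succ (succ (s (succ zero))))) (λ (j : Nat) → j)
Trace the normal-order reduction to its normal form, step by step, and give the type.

reduction (normal order):
  (λ (s : (ω : Nat) → Nat) → (λ (κ : Nat) → vnil (Vec Nat κ)) (succ (succ (s (succ zero))))) (λ (j : Nat) → j)
  ~> (λ (s : Nat) → vnil (Vec Nat s)) (succ (succ ((λ (ω : Nat) → ω) (succ zero))))
  ~> vnil (Vec Nat (succ (succ ((λ (s : Nat) → s) (succ zero)))))
  ~> vnil (Vec Nat (succ (succ (succ zero))))
the term's type:
  Vec (Vec Nat (succ (succ (succ zero)))) zero


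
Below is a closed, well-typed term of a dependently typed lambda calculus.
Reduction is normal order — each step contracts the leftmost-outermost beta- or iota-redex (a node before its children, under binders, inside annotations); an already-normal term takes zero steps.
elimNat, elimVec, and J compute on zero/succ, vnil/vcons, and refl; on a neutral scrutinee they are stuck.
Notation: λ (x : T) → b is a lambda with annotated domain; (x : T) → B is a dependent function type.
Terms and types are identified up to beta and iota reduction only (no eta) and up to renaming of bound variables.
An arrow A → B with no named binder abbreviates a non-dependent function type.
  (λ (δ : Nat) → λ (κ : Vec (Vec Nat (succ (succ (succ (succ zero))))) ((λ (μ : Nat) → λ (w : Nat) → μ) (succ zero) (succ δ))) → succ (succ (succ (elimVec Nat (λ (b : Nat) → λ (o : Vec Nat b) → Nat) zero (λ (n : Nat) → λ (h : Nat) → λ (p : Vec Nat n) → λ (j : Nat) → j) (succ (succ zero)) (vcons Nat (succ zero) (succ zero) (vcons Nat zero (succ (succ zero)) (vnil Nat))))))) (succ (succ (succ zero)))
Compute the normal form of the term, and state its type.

normal form:
  λ (δ : Vec (Vec Nat (succ (succ (succ (succ zero))))) (succ zero)) → succ (succ (succ zero))
the term's type:
  Vec (Vec Nat (succ (succ (succ (succ zero))))) (succ zero) → Nat
observation: 14 normal-order steps normalize the term, beginning with a beta-redex.


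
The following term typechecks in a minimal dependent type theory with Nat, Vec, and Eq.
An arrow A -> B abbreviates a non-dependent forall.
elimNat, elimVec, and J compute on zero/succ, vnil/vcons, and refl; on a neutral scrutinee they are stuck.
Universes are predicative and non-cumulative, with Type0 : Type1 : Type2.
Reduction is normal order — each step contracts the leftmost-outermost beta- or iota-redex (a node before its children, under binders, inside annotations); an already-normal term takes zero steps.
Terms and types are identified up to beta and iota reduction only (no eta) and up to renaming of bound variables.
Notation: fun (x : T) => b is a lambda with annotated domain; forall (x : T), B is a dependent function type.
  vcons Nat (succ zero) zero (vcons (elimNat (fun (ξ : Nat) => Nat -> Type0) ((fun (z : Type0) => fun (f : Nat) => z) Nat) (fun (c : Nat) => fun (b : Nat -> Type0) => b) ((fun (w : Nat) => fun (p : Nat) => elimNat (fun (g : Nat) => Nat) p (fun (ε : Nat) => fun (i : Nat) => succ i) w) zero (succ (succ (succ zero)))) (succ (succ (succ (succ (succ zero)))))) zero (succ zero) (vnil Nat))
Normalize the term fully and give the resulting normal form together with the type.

normal form:
  vcons Nat (succ zero) zero (vcons Nat zero (succ zero) (vnil Nat))
inferred type:
  Vec Nat (succ (succ zero))


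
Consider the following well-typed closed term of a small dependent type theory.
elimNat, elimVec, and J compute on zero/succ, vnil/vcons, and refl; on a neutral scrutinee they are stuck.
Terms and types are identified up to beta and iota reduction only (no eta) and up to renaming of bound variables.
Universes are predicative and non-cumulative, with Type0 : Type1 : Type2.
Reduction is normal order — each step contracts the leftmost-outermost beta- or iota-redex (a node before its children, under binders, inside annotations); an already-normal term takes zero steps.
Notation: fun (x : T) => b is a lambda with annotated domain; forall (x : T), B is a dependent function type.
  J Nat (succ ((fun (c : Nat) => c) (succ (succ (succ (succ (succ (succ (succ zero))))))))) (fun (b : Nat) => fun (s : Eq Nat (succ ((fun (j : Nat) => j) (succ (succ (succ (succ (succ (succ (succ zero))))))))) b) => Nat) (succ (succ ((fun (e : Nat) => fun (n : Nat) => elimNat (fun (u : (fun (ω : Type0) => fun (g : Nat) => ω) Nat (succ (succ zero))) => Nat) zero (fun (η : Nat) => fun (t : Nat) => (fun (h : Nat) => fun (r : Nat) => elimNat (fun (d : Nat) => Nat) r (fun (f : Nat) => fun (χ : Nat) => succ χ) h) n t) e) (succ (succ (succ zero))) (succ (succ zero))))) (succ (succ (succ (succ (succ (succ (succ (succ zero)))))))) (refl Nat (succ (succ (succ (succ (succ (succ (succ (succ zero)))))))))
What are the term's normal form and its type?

reduced normal form:
  succ (succ (succ (succ (succ (succ (succ (succ zero)))))))
the term's type:
  Nat
observation: 40 normal-order steps normalize the term, beginning with a J iota-redex.


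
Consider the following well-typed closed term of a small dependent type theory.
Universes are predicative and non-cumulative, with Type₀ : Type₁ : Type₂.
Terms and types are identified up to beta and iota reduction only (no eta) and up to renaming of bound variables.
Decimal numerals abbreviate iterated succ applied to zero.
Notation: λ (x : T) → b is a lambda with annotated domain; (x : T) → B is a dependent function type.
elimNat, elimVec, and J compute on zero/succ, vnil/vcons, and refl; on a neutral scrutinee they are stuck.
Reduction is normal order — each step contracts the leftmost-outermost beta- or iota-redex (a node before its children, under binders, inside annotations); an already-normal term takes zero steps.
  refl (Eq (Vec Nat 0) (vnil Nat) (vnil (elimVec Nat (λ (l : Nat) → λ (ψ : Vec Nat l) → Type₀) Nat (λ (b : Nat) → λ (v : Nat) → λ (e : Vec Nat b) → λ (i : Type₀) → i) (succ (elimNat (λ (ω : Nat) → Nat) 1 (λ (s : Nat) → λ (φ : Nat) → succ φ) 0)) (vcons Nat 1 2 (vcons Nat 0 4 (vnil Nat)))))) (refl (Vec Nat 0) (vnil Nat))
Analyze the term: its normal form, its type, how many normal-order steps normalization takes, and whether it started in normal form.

resulting normal form:
  refl (Eq (Vec Nat 0) (vnil Nat) (vnil Nat)) (refl (Vec Nat 0) (vnil Nat))
type:
  Eq (Eq (Vec Nat 0) (vnil Nat) (vnil Nat)) (refl (Vec Nat 0) (vnil Nat)) (refl (Vec Nat 0) (vnil Nat))
normal-order step count: 11
term was already normal: no
first redex: an elimVec iota-redex


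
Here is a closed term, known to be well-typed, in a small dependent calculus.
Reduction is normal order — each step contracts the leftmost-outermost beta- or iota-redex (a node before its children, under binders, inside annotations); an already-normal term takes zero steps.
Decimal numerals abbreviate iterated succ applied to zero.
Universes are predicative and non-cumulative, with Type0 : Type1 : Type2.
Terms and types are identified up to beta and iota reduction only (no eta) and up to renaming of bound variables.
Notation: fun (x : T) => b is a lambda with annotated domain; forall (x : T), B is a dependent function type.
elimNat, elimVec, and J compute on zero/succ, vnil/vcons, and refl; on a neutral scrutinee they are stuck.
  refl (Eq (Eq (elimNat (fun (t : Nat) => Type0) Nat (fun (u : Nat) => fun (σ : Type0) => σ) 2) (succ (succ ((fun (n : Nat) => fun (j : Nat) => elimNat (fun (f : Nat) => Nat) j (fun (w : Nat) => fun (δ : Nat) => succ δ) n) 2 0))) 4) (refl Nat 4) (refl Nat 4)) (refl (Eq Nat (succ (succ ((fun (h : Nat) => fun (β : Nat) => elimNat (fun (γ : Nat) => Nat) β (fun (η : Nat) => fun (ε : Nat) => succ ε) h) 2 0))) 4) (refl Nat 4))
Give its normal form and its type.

normal form:
  refl (Eq (Eq Nat 4 4) (refl Nat 4) (refl Nat 4)) (refl (Eq Nat 4 4) (refl Nat 4))
the term's type:
  Eq (Eq (Eq Nat 4 4) (refl Nat 4) (refl Nat 4)) (refl (Eq Nat 4 4) (refl Nat 4)) (refl (Eq Nat 4 4) (refl Nat 4))
observation: reduction starts at an elimNat iota-redex, and 25 normal-order steps reach the normal form.


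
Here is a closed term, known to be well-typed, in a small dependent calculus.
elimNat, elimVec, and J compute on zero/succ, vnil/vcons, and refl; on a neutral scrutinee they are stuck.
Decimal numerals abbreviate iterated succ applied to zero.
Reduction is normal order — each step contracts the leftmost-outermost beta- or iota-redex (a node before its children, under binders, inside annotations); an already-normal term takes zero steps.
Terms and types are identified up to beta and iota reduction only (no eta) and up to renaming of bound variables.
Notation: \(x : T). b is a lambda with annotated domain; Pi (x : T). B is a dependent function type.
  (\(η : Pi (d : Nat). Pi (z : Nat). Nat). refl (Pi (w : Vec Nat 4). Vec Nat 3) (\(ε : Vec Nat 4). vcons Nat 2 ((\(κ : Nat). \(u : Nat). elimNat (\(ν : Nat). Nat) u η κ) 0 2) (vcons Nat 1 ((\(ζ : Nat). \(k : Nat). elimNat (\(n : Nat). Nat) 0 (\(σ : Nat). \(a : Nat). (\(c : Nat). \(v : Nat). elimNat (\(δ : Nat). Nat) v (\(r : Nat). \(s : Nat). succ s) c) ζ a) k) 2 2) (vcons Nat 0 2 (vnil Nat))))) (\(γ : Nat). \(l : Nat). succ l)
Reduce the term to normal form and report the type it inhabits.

resulting normal form:
  refl (Pi (η : Vec Nat 4). Vec Nat 3) (\(d : Vec Nat 4). vcons Nat 2 2 (vcons Nat 1 4 (vcons Nat 0 2 (vnil Nat))))
the term's type:
  Eq (Pi (η : Vec Nat 4). Vec Nat 3) (\(d : Vec Nat 4). vcons Nat 2 2 (vcons Nat 1 4 (vcons Nat 0 2 (vnil Nat)))) (\(z : Vec Nat 4). vcons Nat 2 2 (vcons Nat 1 4 (vcons Nat 0 2 (vnil Nat))))


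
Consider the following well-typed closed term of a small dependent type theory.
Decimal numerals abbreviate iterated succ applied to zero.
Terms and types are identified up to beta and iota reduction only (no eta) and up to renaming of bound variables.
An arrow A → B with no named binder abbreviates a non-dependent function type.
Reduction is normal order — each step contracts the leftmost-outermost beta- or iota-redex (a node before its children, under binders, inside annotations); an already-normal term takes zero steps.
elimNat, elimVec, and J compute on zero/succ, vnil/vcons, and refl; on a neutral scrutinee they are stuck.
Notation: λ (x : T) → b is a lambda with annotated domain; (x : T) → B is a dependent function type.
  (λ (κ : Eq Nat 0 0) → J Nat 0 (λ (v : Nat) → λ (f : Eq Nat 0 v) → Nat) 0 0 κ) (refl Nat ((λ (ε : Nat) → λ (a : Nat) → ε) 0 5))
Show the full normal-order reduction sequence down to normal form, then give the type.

normal-order reduction sequence:
  (λ (κ : Eq Nat 0 0) → J Nat 0 (λ (v : Nat) → λ (f : Eq Nat 0 v) → Nat) 0 0 κ) (refl Nat ((λ (ε : Nat) → λ (a : Nat) → ε) 0 5))
  ~> J Nat 0 (λ (κ : Nat) → λ (v : Eq Nat 0 κ) → Nat) 0 0 (refl Nat ((λ (f : Nat) → λ (ε : Nat) → f) 0 5))
  ~> 0
inferred type:
  Nat


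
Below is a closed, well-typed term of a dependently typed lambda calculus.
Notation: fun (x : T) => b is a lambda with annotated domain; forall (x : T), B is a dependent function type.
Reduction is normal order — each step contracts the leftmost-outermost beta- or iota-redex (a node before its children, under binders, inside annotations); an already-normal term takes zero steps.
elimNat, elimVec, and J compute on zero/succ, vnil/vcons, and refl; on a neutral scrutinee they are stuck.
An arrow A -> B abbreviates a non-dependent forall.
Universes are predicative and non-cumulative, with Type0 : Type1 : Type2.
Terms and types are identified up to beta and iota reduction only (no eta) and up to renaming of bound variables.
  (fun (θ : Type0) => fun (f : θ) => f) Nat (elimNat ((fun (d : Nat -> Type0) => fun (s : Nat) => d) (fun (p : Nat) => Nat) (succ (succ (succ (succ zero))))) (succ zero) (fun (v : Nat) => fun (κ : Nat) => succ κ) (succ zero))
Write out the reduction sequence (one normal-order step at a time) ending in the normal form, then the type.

reduction (normal order):
  (fun (θ : Type0) => fun (f : θ) => f) Nat (elimNat ((fun (d : Nat -> Type0) => fun (s : Nat) => d) (fun (p : Nat) => Nat) (succ (succ (succ (succ zero))))) (succ zero) (fun (v : Nat) => fun (κ : Nat) => succ κ) (succ zero))
  ~> (fun (θ : Nat) => θ) (elimNat ((fun (f : Nat -> Type0) => fun (d : Nat) => f) (fun (s : Nat) => Nat) (succ (succ (succ (succ zero))))) (succ zero) (fun (p : Nat) => fun (v : Nat) => succ v) (succ zero))
  ~> elimNat ((fun (θ : Nat -> Type0) => fun (f : Nat) => θ) (fun (d : Nat) => Nat) (succ (succ (succ (succ zero))))) (succ zero) (fun (s : Nat) => fun (p : Nat) => succ p) (succ zero)
  ~> (fun (θ : Nat) => fun (f : Nat) => succ f) zero (elimNat ((fun (d : Nat -> Type0) => fun (s : Nat) => d) (fun (p : Nat) => Nat) (succ (succ (succ (succ zero))))) (succ zero) (fun (v : Nat) => fun (κ : Nat) => succ κ) zero)
  ~> (fun (θ : Nat) => succ θ) (elimNat ((fun (f : Nat -> Type0) => fun (d : Nat) => f) (fun (s : Nat) => Nat) (succ (succ (succ (succ zero))))) (succ zero) (fun (p : Nat) => fun (v : Nat) => succ v) zero)
  ~> succ (elimNat ((fun (θ : Nat -> Type0) => fun (f : Nat) => θ) (fun (d : Nat) => Nat) (succ (succ (succ (succ zero))))) (succ zero) (fun (s : Nat) => fun (p : Nat) => succ p) zero)
  ~> succ (succ zero)
inferred type:
  Nat


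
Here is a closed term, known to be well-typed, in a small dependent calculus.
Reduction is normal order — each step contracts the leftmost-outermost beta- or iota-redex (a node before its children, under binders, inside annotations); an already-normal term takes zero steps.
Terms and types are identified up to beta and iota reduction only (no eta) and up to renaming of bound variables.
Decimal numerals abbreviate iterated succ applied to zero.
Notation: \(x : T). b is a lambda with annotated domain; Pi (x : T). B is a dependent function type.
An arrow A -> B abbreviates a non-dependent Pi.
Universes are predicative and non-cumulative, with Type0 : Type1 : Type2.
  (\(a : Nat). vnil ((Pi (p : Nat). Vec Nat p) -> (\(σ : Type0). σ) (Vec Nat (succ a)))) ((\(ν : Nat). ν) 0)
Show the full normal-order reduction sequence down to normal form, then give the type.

reduction (normal order):
  (\(a : Nat). vnil ((Pi (p : Nat). Vec Nat p) -> (\(σ : Type0). σ) (Vec Nat (succ a)))) ((\(ν : Nat). ν) 0)
  ~> vnil ((Pi (a : Nat). Vec Nat a) -> (\(p : Type0). p) (Vec Nat (succ ((\(σ : Nat). σ) 0))))
  ~> vnil ((Pi (a : Nat). Vec Nat a) -> Vec Nat (succ ((\(p : Nat). p) 0)))
  ~> vnil ((Pi (a : Nat). Vec Nat a) -> Vec Nat 1)
inferred type:
  Vec ((Pi (a : Nat). Vec Nat a) -> Vec Nat 1) 0


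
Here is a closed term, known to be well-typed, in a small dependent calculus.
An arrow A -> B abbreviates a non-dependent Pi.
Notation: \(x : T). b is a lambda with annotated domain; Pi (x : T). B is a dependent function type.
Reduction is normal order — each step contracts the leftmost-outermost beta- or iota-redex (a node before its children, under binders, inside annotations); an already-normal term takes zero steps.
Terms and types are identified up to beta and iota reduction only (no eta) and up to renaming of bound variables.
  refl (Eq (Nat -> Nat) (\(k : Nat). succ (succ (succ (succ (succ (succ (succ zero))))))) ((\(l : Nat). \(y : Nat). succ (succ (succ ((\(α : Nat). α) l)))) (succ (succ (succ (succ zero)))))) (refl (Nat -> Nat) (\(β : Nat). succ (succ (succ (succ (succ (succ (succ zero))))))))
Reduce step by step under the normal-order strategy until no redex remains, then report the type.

normal-order reduction sequence:
  refl (Eq (Nat -> Nat) (\(k : Nat). succ (succ (succ (succ (succ (succ (succ zero))))))) ((\(l : Nat). \(y : Nat). succ (succ (succ ((\(α : Nat). α) l)))) (succ (succ (succ (succ zero)))))) (refl (Nat -> Nat) (\(β : Nat). succ (succ (succ (succ (succ (succ (succ zero))))))))
  ~> refl (Eq (Nat -> Nat) (\(k : Nat). succ (succ (succ (succ (succ (succ (succ zero))))))) (\(l : Nat). succ (succ (succ ((\(y : Nat). y) (succ (succ (succ (succ zero))))))))) (refl (Nat -> Nat) (\(α : Nat). succ (succ (succ (succ (succ (succ (succ zero))))))))
  ~> refl (Eq (Nat -> Nat) (\(k : Nat). succ (succ (succ (succ (succ (succ (succ zero))))))) (\(l : Nat). succ (succ (succ (succ (succ (succ (succ zero)))))))) (refl (Nat -> Nat) (\(y : Nat). succ (succ (succ (succ (succ (succ (succ zero))))))))
inferred type:
  Eq (Eq (Nat -> Nat) (\(k : Nat). succ (succ (succ (succ (succ (succ (succ zero))))))) (\(l : Nat). succ (succ (succ (succ (succ (succ (succ zero)))))))) (refl (Nat -> Nat) (\(y : Nat). succ (succ (succ (succ (succ (succ (succ zero)))))))) (refl (Nat -> Nat) (\(α : Nat). succ (succ (succ (succ (succ (succ (succ zero))))))))


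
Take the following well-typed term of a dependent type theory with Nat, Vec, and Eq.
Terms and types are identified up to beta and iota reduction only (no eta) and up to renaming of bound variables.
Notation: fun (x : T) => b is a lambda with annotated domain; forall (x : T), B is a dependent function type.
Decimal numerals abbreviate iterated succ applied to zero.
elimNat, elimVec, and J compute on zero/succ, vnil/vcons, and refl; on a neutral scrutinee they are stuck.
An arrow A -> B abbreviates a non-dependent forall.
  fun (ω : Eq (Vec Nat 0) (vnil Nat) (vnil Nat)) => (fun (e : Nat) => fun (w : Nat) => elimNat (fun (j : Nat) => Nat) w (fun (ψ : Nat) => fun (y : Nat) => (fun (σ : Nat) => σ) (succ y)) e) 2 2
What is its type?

the term's type:
  Eq (Vec Nat 0) (vnil Nat) (vnil Nat) -> Nat


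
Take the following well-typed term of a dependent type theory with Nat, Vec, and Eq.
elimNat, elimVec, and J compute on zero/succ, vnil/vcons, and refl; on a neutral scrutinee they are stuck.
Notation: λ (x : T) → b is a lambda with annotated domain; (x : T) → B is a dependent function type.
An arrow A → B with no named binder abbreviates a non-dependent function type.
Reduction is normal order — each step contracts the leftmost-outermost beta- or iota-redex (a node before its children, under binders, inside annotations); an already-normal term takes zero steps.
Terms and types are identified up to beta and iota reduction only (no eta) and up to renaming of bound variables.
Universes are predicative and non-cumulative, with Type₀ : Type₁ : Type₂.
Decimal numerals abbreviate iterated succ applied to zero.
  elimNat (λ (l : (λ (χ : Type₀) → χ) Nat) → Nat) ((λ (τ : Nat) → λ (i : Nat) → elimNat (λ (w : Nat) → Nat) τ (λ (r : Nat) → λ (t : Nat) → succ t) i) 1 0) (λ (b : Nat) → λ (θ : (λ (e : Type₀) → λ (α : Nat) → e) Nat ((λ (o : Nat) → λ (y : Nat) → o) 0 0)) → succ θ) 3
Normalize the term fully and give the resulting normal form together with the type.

resulting normal form:
  4
the term's type:
  Nat


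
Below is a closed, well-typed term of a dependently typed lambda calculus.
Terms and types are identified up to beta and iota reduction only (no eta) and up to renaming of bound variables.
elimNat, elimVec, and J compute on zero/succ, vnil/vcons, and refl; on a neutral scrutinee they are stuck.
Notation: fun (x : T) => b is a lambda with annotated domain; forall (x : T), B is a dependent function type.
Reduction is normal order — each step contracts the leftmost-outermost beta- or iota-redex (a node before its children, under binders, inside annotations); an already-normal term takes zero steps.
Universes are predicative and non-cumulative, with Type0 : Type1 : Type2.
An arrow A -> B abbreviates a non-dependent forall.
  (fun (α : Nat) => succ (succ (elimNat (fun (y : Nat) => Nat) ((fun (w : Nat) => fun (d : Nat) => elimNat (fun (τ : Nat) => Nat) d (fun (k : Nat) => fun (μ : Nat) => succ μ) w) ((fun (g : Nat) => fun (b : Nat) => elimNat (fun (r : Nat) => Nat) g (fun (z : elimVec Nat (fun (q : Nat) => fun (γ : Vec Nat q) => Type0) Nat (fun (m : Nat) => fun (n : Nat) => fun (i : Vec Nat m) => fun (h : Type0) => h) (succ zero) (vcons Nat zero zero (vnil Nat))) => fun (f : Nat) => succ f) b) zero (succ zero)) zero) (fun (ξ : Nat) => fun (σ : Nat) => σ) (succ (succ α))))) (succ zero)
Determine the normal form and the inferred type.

reduced normal form:
  succ (succ (succ zero))
type:
  Nat
observation: contracting a beta-redex first, the term normalizes in 23 steps.


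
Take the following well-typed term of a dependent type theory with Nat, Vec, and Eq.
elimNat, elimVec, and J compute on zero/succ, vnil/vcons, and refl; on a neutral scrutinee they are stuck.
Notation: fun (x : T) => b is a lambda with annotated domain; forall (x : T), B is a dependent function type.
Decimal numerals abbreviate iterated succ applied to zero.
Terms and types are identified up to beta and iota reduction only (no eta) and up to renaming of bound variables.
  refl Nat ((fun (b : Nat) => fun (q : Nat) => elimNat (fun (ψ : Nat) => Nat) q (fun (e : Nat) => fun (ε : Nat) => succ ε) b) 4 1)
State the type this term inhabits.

the term's type:
  Eq Nat 5 5


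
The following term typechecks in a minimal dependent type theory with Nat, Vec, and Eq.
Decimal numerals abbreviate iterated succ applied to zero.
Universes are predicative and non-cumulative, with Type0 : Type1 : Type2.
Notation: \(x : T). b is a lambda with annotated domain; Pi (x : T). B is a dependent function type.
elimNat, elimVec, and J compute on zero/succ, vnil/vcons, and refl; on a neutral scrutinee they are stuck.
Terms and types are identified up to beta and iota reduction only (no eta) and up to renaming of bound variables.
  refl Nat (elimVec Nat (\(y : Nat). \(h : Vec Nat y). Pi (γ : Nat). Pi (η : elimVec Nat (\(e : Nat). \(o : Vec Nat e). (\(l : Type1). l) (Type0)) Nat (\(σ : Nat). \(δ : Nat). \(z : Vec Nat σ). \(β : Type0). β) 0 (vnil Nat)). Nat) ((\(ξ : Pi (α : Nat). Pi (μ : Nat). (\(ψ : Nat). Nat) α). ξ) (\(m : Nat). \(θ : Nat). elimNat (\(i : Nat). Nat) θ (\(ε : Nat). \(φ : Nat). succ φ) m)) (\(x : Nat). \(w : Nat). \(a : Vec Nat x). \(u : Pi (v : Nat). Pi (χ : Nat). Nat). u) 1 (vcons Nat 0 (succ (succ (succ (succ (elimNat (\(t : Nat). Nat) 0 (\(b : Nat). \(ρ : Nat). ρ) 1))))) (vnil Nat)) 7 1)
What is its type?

inferred type:
  Eq Nat 8 8
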